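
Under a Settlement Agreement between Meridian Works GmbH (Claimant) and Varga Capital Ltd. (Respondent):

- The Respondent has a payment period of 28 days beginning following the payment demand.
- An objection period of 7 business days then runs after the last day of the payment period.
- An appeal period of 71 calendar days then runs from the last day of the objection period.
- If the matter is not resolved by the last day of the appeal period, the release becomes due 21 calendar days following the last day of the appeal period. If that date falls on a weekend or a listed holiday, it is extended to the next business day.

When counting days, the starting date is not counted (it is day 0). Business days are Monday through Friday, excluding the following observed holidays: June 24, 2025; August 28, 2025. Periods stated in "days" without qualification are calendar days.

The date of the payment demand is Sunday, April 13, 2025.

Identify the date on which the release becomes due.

Adding 28 calendar days to April 13, 2025 gives May 11, 2025, which is the last day of the payment period.
The last day of the objection period: counting 7 business days from Sunday, May 11, 2025 (May 12, May 13, May 14, May 15, May 16, May 19, May 20, skipping weekends) reaches Tuesday, May 20, 2025.
The last day of the appeal period: May 20, 2025 + 71 days = July 30, 2025.
Adding 21 calendar days to July 30, 2025 gives August 20, 2025, which is the date on which the release becomes due. August 20, 2025 is a Wednesday and is not a listed holiday, so no roll-forward applies.

August 20, 2025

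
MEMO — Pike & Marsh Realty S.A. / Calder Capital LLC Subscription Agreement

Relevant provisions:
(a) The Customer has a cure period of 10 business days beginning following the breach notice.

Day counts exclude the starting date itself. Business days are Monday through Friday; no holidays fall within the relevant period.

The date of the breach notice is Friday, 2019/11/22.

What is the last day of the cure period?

The last day of the cure period: 10 business days after Friday, 2019/11/22, skipping weekends — Nov 25, Nov 26, Nov 27, Nov 28, Nov 29, Dec 2, Dec 3, Dec 4, Dec 5, Dec 6 — lands on Friday, 2019/12/06.

2019/12/06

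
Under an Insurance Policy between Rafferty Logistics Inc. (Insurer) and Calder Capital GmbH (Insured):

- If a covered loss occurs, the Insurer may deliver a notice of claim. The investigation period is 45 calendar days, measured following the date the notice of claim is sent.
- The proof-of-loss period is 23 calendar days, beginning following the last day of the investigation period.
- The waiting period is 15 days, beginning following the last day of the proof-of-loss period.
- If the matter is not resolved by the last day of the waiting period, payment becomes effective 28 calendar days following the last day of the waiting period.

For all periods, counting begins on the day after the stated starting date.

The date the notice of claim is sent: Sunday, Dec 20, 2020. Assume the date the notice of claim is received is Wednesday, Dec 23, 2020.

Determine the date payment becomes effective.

Adding 45 calendar days to Dec 20, 2020 gives Feb 3, 2021, which is the last day of the investigation period.
The last day of the proof-of-loss period: Feb 3, 2021 + 23 days = Feb 26, 2021.
The last day of the waiting period: Feb 26, 2021 + 15 days = Mar 13, 2021.
The date payment becomes effective: Mar 13, 2021 + 28 days = Apr 10, 2021.

Apr 10, 2021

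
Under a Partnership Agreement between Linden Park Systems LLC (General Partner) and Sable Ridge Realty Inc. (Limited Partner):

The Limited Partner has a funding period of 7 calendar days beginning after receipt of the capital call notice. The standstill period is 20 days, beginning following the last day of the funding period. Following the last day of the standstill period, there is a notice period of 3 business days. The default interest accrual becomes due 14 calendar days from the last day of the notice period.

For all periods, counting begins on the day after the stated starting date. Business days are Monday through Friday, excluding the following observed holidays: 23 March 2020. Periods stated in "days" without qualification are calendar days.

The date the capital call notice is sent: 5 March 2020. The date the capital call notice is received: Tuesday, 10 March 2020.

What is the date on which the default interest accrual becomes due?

Adding 7 calendar days to 10 March 2020 gives 17 March 2020, which is the last day of the funding period.
The last day of the standstill period: 17 March 2020 + 20 days = 6 April 2020.
From Monday, 6 April 2020, 3 business days (Apr 7, Apr 8, Apr 9, skipping weekends) brings us to Thursday, 9 April 2020, which is the last day of the notice period.
The date on which the default interest accrual becomes due: 9 April 2020 + 14 days = 23 April 2020.

23 April 2020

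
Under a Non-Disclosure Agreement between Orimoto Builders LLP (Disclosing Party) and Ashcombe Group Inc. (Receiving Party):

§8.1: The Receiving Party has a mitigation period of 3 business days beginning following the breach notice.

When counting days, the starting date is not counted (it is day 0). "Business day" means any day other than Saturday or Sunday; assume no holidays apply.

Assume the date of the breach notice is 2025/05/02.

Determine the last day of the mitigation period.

2025/05/07

The last day of the mitigation period: counting 3 business days from Friday, 2025/05/02 (May 5, May 6, May 7, skipping weekends) reaches Wednesday, 2025/05/07.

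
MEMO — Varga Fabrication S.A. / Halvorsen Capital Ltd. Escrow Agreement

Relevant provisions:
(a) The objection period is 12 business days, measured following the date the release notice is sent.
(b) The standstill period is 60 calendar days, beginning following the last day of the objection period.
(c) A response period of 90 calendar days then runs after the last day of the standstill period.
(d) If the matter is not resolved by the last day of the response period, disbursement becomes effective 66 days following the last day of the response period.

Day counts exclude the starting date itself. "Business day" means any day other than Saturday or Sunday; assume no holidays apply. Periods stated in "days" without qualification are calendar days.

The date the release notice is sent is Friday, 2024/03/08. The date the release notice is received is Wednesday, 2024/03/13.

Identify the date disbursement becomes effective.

From Friday, 2024/03/08, 12 business days (Mar 11, Mar 12, Mar 13, Mar 14, …, Mar 22, Mar 25, Mar 26, skipping weekends) brings us to Tuesday, 2024/03/26, which is the last day of the objection period.
The last day of the standstill period: 60 calendar days after 2024/03/26 is 2024/05/25.
The last day of the response period: 2024/05/25 + 90 days = 2024/08/23.
Adding 66 calendar days to 2024/08/23 gives 2024/10/28, which is the date disbursement becomes effective.

2024/10/28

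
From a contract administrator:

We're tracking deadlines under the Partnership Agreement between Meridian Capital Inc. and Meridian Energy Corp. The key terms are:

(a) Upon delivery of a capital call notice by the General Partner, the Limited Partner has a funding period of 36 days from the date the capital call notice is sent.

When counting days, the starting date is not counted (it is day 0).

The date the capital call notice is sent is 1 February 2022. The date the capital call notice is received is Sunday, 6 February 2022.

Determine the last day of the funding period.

The last day of the funding period: 1 February 2022 + 36 days = 9 March 2022.

9 March 2022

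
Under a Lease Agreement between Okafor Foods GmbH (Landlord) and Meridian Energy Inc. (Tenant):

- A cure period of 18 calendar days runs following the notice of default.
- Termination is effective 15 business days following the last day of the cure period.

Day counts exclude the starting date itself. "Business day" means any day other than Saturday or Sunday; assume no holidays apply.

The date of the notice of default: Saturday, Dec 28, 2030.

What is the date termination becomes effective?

The last day of the cure period: Dec 28, 2030 + 18 days = Jan 15, 2031.
The date termination becomes effective: 15 business days after Wednesday, Jan 15, 2031, skipping weekends — Jan 16, Jan 17, Jan 20, Jan 21, …, Feb 3, Feb 4, Feb 5 — lands on Wednesday, Feb 5, 2031.

Feb 5, 2031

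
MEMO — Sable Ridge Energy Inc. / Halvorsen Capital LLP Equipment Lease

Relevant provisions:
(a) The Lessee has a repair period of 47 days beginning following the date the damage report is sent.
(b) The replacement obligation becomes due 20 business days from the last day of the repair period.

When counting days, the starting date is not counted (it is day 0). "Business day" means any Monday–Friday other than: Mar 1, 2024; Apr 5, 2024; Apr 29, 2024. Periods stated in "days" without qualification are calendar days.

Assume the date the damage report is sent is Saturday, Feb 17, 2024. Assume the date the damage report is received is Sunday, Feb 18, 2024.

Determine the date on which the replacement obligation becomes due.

May 6, 2024

The last day of the repair period: Feb 17, 2024 + 47 days = Apr 4, 2024.
The date on which the replacement obligation becomes due: counting 20 business days from Thursday, Apr 4, 2024 (Apr 8, Apr 9, Apr 10, Apr 11, …, May 2, May 3, May 6, skipping weekends and the listed holidays on Apr 5, Apr 29) reaches Monday, May 6, 2024.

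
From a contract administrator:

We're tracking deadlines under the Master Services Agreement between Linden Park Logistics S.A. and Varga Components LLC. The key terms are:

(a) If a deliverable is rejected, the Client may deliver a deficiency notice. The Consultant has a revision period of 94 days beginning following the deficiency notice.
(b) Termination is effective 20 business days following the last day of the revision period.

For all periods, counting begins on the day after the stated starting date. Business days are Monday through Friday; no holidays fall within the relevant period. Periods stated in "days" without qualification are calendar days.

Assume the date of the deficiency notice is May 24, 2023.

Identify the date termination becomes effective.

Adding 94 calendar days to May 24, 2023 gives August 26, 2023, which is the last day of the revision period.
The date termination becomes effective: counting 20 business days from Saturday, August 26, 2023 (Aug 28, Aug 29, Aug 30, Aug 31, …, Sep 20, Sep 21, Sep 22, skipping weekends) reaches Friday, September 22, 2023.

September 22, 2023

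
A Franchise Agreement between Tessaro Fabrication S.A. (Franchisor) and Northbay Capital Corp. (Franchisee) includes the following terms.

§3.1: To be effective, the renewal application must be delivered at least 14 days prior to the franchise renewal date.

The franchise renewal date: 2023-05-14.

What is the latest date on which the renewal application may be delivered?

2023-05-14 minus 14 days is 2023-04-30.

2023-04-30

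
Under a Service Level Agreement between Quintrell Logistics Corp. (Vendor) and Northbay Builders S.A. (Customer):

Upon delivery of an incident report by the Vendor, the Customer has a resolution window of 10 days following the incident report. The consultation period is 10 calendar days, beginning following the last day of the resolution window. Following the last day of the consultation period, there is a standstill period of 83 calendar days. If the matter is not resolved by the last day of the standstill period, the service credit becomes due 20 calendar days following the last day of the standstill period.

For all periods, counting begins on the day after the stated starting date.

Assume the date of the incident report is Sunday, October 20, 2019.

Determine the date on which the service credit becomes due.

February 20, 2020

Adding 10 calendar days to October 20, 2019 gives October 30, 2019, which is the last day of the resolution window.
The last day of the consultation period: October 30, 2019 + 10 days = November 9, 2019.
The last day of the standstill period: November 9, 2019 + 83 days = January 31, 2020.
Adding 20 calendar days to January 31, 2020 gives February 20, 2020, which is the date on which the service credit becomes due.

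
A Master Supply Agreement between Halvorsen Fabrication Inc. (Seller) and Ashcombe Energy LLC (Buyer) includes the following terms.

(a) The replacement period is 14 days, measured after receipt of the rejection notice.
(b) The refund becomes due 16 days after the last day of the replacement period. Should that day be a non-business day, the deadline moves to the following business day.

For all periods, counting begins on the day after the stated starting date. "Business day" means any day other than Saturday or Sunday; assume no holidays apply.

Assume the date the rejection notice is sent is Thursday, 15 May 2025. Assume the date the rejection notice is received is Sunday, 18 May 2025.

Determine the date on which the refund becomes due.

17 June 2025

The last day of the replacement period: 14 calendar days after 18 May 2025 is 1 June 2025.
Adding 16 calendar days to 1 June 2025 gives 17 June 2025, which is the date on which the refund becomes due. 17 June 2025 is a Tuesday, so no roll-forward applies.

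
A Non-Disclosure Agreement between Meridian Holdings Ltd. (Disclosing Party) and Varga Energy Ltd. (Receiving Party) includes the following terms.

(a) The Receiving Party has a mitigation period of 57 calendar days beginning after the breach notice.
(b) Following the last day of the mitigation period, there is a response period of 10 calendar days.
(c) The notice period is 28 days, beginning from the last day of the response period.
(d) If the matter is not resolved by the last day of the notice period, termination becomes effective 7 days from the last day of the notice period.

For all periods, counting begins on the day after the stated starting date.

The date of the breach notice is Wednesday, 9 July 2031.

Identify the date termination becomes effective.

The last day of the mitigation period: 57 calendar days after 9 July 2031 is 4 September 2031.
The last day of the response period: 4 September 2031 + 10 days = 14 September 2031.
The last day of the notice period: 28 calendar days after 14 September 2031 is 12 October 2031.
The date termination becomes effective: 7 calendar days after 12 October 2031 is 19 October 2031.

19 October 2031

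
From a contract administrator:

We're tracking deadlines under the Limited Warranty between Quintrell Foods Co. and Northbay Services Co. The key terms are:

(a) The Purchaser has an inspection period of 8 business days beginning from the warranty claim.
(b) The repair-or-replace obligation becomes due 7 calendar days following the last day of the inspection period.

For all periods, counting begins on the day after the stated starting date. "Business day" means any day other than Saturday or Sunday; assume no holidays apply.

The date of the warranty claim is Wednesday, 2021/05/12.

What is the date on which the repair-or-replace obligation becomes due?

2021/05/31

The last day of the inspection period: 8 business days after Wednesday, 2021/05/12, skipping weekends — May 13, May 14, May 17, May 18, May 19, May 20, May 21, May 24 — lands on Monday, 2021/05/24.
The date on which the repair-or-replace obligation becomes due: 7 calendar days after 2021/05/24 is 2021/05/31.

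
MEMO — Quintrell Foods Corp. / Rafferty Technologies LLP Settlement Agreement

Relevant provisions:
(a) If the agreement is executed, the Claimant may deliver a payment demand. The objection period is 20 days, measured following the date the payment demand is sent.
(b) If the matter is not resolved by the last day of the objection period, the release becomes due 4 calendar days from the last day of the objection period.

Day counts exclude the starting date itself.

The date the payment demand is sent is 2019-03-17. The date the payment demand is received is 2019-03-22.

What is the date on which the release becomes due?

The last day of the objection period: 20 calendar days after 2019-03-17 is 2019-04-06.
The date on which the release becomes due: 2019-04-06 + 4 days = 2019-04-10.

2019-04-10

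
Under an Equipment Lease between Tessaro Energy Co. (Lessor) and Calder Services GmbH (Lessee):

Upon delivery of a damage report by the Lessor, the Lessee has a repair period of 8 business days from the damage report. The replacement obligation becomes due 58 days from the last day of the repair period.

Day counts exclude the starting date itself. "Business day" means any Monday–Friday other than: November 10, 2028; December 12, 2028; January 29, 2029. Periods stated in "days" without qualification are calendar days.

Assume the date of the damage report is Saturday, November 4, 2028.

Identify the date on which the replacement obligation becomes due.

The last day of the repair period: counting 8 business days from Saturday, November 4, 2028 (Nov 6, Nov 7, Nov 8, Nov 9, Nov 13, Nov 14, Nov 15, Nov 16, skipping weekends and the listed holiday on Nov 10) reaches Thursday, November 16, 2028.
The date on which the replacement obligation becomes due: 58 calendar days after November 16, 2028 is January 13, 2029.

January 13, 2029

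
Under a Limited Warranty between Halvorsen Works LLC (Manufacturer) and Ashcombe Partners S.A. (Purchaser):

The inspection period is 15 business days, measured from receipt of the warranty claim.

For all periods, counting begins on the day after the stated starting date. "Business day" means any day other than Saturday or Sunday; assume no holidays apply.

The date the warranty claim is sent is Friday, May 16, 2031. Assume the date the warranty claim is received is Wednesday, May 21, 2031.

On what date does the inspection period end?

From Wednesday, May 21, 2031, 15 business days (May 22, May 23, May 26, May 27, …, Jun 9, Jun 10, Jun 11, skipping weekends) brings us to Wednesday, Jun 11, 2031, which is the last day of the inspection period.

Jun 11, 2031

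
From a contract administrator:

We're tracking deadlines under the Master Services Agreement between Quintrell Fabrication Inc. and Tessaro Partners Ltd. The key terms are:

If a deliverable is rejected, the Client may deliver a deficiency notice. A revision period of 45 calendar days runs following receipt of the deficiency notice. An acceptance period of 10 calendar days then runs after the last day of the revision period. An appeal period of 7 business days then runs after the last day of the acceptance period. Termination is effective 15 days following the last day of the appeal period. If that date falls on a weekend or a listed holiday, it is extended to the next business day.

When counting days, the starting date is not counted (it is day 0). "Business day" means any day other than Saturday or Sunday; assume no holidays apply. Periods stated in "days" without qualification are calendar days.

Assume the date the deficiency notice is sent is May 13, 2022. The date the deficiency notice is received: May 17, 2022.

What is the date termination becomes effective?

Aug 4, 2022

The last day of the revision period: May 17, 2022 + 45 days = Jul 1, 2022.
The last day of the acceptance period: Jul 1, 2022 + 10 days = Jul 11, 2022.
The last day of the appeal period: 7 business days after Monday, Jul 11, 2022, skipping weekends — Jul 12, Jul 13, Jul 14, Jul 15, Jul 18, Jul 19, Jul 20 — lands on Wednesday, Jul 20, 2022.
The date termination becomes effective: 15 calendar days after Jul 20, 2022 is Aug 4, 2022. Aug 4, 2022 is a Thursday, so no roll-forward applies.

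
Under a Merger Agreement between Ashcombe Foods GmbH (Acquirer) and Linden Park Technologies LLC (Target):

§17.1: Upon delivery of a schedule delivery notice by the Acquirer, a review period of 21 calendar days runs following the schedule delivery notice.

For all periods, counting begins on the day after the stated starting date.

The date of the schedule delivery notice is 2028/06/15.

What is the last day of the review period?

The last day of the review period: 2028/06/15 + 21 days = 2028/07/06.

2028/07/06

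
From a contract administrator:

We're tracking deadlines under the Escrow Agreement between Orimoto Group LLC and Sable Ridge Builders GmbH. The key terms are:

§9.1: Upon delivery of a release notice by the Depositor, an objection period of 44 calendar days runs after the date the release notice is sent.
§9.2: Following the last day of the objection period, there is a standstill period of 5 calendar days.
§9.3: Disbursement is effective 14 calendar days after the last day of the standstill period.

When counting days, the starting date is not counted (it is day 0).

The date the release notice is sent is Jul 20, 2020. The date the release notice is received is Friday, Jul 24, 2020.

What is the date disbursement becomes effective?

The last day of the objection period: Jul 20, 2020 + 44 days = Sep 2, 2020.
Adding 5 calendar days to Sep 2, 2020 gives Sep 7, 2020, which is the last day of the standstill period.
The date disbursement becomes effective: Sep 7, 2020 + 14 days = Sep 21, 2020.

Sep 21, 2020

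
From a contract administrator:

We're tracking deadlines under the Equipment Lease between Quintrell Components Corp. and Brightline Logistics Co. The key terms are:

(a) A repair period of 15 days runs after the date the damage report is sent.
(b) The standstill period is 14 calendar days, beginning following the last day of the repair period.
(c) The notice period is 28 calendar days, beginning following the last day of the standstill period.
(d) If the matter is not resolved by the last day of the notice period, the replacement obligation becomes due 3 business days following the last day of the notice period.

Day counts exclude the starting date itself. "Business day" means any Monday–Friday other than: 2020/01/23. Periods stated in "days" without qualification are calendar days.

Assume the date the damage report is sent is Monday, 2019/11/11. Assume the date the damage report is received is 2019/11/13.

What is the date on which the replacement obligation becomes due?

2020/01/10

The last day of the repair period: 15 calendar days after 2019/11/11 is 2019/11/26.
Adding 14 calendar days to 2019/11/26 gives 2019/12/10, which is the last day of the standstill period.
The last day of the notice period: 28 calendar days after 2019/12/10 is 2020/01/07.
From Tuesday, 2020/01/07, 3 business days (Jan 8, Jan 9, Jan 10, skipping weekends) brings us to Friday, 2020/01/10, which is the date on which the replacement obligation becomes due.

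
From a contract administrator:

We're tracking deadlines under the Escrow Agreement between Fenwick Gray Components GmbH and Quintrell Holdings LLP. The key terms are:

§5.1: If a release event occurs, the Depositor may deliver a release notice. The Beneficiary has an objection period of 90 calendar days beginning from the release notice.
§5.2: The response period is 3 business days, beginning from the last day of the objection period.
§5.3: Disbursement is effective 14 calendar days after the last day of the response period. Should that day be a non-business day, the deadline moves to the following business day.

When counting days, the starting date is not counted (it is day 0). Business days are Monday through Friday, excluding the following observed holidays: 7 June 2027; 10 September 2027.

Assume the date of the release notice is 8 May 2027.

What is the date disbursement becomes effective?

The last day of the objection period: 90 calendar days after 8 May 2027 is 6 August 2027.
The last day of the response period: 3 business days after Friday, 6 August 2027, skipping weekends — Aug 9, Aug 10, Aug 11 — lands on Wednesday, 11 August 2027.
The date disbursement becomes effective: 14 calendar days after 11 August 2027 is 25 August 2027. 25 August 2027 is a Wednesday and is not a listed holiday, so no roll-forward applies.

25 August 2027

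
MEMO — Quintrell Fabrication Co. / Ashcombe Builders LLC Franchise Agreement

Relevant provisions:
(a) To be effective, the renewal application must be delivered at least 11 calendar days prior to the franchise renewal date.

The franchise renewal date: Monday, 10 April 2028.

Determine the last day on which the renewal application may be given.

30 March 2028

10 April 2028 minus 11 days is 30 March 2028.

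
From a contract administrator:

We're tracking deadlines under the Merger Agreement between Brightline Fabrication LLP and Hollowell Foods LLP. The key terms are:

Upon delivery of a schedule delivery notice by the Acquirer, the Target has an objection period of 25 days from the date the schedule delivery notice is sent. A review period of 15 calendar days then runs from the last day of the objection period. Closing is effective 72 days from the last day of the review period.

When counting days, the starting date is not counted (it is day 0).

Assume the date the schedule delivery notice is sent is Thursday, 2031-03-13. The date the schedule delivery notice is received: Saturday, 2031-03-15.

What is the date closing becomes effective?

Adding 25 calendar days to 2031-03-13 gives 2031-04-07, which is the last day of the objection period.
The last day of the review period: 15 calendar days after 2031-04-07 is 2031-04-22.
Adding 72 calendar days to 2031-04-22 gives 2031-07-03, which is the date closing becomes effective.

2031-07-03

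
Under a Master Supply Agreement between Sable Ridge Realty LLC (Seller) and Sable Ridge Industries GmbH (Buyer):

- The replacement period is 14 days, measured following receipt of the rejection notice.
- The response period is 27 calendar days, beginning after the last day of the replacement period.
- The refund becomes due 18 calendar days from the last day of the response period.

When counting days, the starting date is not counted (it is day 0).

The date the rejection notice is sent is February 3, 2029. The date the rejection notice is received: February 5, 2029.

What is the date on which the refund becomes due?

The last day of the replacement period: 14 calendar days after February 5, 2029 is February 19, 2029.
Adding 27 calendar days to February 19, 2029 gives March 18, 2029, which is the last day of the response period.
The date on which the refund becomes due: 18 calendar days after March 18, 2029 is April 5, 2029.

April 5, 2029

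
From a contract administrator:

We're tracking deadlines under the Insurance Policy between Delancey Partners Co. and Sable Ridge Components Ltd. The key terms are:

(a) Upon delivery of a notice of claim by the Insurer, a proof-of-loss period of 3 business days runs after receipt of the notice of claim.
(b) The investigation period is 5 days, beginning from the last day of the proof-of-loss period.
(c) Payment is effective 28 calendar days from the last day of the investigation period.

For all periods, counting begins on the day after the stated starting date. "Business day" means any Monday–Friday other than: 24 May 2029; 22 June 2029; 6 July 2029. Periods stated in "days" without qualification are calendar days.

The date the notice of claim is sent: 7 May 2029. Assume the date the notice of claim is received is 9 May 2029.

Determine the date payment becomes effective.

16 June 2029

The last day of the proof-of-loss period: counting 3 business days from Wednesday, 9 May 2029 (May 10, May 11, May 14, skipping weekends) reaches Monday, 14 May 2029.
The last day of the investigation period: 5 calendar days after 14 May 2029 is 19 May 2029.
Adding 28 calendar days to 19 May 2029 gives 16 June 2029, which is the date payment becomes effective.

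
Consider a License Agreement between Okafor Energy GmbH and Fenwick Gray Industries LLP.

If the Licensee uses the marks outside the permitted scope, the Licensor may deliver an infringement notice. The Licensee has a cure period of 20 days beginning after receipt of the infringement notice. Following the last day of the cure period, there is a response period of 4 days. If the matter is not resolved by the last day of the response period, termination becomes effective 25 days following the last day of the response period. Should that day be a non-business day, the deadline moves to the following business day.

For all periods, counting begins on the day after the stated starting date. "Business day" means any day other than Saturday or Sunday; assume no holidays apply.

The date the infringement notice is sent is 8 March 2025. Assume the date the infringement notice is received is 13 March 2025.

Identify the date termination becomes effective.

Adding 20 calendar days to 13 March 2025 gives 2 April 2025, which is the last day of the cure period.
The last day of the response period: 4 calendar days after 2 April 2025 is 6 April 2025.
The date termination becomes effective: 25 calendar days after 6 April 2025 is 1 May 2025. 1 May 2025 is a Thursday, so no roll-forward applies.

1 May 2025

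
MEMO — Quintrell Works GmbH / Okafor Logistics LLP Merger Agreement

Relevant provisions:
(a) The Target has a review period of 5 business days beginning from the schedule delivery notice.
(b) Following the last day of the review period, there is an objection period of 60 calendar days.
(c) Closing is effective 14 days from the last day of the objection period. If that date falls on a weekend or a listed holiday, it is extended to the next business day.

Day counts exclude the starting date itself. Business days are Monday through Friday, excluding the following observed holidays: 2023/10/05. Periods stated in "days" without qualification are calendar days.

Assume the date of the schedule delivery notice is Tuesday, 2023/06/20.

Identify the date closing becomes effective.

2023/09/11

From Tuesday, 2023/06/20, 5 business days (Jun 21, Jun 22, Jun 23, Jun 26, Jun 27, skipping weekends) brings us to Tuesday, 2023/06/27, which is the last day of the review period.
The last day of the objection period: 60 calendar days after 2023/06/27 is 2023/08/26.
Adding 14 calendar days to 2023/08/26 gives 2023/09/09, which is the date closing becomes effective. That falls on a Saturday, so it rolls to the next business day, Monday, 2023/09/11.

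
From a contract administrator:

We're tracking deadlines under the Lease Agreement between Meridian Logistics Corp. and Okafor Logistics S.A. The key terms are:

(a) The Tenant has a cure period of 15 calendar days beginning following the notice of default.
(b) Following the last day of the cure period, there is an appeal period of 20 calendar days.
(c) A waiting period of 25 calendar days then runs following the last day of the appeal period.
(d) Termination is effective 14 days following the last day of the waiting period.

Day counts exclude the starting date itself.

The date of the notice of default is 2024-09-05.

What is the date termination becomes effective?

Adding 15 calendar days to 2024-09-05 gives 2024-09-20, which is the last day of the cure period.
Adding 20 calendar days to 2024-09-20 gives 2024-10-10, which is the last day of the appeal period.
Adding 25 calendar days to 2024-10-10 gives 2024-11-04, which is the last day of the waiting period.
Adding 14 calendar days to 2024-11-04 gives 2024-11-18, which is the date termination becomes effective.

2024-11-18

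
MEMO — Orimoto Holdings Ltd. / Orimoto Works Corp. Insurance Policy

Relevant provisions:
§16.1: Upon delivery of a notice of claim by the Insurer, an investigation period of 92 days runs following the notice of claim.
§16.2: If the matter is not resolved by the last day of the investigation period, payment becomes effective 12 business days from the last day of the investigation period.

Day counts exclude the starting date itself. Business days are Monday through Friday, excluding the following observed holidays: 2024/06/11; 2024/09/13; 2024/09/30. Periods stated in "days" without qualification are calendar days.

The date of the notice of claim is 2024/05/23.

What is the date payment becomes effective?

2024/09/10

The last day of the investigation period: 92 calendar days after 2024/05/23 is 2024/08/23.
The date payment becomes effective: counting 12 business days from Friday, 2024/08/23 (Aug 26, Aug 27, Aug 28, Aug 29, …, Sep 6, Sep 9, Sep 10, skipping weekends) reaches Tuesday, 2024/09/10.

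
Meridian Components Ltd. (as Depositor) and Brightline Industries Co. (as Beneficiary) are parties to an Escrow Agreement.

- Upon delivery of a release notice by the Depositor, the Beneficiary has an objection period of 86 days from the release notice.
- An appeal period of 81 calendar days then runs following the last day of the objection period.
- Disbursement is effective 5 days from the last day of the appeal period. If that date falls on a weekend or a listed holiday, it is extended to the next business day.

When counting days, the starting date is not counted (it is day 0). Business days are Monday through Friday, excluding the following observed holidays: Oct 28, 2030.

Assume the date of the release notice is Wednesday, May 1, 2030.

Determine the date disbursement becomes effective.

Adding 86 calendar days to May 1, 2030 gives Jul 26, 2030, which is the last day of the objection period.
Adding 81 calendar days to Jul 26, 2030 gives Oct 15, 2030, which is the last day of the appeal period.
The date disbursement becomes effective: Oct 15, 2030 + 5 days = Oct 20, 2030. That falls on a Sunday, so it rolls to the next business day, Monday, Oct 21, 2030.

Oct 21, 2030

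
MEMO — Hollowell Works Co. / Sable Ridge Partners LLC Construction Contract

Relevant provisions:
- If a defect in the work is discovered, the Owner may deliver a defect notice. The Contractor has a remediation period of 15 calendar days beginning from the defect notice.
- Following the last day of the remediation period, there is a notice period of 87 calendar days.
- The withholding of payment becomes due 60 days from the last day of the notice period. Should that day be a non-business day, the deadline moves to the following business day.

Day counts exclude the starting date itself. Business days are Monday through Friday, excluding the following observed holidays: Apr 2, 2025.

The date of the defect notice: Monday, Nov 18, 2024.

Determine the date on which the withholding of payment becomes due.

Apr 29, 2025

The last day of the remediation period: 15 calendar days after Nov 18, 2024 is Dec 3, 2024.
The last day of the notice period: Dec 3, 2024 + 87 days = Feb 28, 2025.
Adding 60 calendar days to Feb 28, 2025 gives Apr 29, 2025, which is the date on which the withholding of payment becomes due. Apr 29, 2025 is a Tuesday and is not a listed holiday, so no roll-forward applies.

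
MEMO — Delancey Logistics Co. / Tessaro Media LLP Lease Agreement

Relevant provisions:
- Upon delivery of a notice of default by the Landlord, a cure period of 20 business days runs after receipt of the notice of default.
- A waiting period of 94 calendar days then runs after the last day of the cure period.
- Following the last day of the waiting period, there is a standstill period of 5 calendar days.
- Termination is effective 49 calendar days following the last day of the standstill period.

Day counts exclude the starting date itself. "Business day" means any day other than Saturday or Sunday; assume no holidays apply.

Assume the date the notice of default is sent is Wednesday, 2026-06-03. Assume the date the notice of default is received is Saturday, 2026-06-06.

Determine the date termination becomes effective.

2026-11-28

From Saturday, 2026-06-06, 20 business days (Jun 8, Jun 9, Jun 10, Jun 11, …, Jul 1, Jul 2, Jul 3, skipping weekends) brings us to Friday, 2026-07-03, which is the last day of the cure period.
The last day of the waiting period: 2026-07-03 + 94 days = 2026-10-05.
The last day of the standstill period: 5 calendar days after 2026-10-05 is 2026-10-10.
The date termination becomes effective: 2026-10-10 + 49 days = 2026-11-28.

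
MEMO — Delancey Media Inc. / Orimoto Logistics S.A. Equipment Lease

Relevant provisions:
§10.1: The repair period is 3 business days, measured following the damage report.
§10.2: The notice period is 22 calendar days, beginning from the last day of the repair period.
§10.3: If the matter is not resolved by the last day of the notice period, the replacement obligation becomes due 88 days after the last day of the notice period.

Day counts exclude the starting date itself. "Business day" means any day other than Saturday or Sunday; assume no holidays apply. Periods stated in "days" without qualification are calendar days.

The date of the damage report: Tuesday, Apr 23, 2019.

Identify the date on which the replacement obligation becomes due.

The last day of the repair period: 3 business days after Tuesday, Apr 23, 2019, skipping weekends — Apr 24, Apr 25, Apr 26 — lands on Friday, Apr 26, 2019.
The last day of the notice period: 22 calendar days after Apr 26, 2019 is May 18, 2019.
The date on which the replacement obligation becomes due: 88 calendar days after May 18, 2019 is Aug 14, 2019.

Aug 14, 2019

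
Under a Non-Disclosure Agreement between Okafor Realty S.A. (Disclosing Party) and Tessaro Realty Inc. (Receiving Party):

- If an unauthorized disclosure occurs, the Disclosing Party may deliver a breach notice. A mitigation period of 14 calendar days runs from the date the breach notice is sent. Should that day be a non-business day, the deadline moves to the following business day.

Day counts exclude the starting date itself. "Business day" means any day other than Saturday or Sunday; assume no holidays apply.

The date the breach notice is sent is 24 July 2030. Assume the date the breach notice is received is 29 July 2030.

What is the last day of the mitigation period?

7 August 2030

The last day of the mitigation period: 24 July 2030 + 14 days = 7 August 2030. 7 August 2030 is a Wednesday, so no roll-forward applies.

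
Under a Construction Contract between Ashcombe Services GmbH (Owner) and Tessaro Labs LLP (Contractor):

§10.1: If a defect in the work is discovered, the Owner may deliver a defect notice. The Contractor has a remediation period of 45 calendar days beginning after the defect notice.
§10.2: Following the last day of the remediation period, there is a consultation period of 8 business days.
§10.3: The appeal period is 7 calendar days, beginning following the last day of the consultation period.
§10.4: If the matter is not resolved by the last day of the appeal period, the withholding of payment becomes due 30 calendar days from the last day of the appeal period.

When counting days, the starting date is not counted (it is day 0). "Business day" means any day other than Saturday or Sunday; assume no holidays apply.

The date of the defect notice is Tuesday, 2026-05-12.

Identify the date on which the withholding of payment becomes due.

2026-08-14

The last day of the remediation period: 2026-05-12 + 45 days = 2026-06-26.
The last day of the consultation period: 8 business days after Friday, 2026-06-26, skipping weekends — Jun 29, Jun 30, Jul 1, Jul 2, Jul 3, Jul 6, Jul 7, Jul 8 — lands on Wednesday, 2026-07-08.
Adding 7 calendar days to 2026-07-08 gives 2026-07-15, which is the last day of the appeal period.
Adding 30 calendar days to 2026-07-15 gives 2026-08-14, which is the date on which the withholding of payment becomes due.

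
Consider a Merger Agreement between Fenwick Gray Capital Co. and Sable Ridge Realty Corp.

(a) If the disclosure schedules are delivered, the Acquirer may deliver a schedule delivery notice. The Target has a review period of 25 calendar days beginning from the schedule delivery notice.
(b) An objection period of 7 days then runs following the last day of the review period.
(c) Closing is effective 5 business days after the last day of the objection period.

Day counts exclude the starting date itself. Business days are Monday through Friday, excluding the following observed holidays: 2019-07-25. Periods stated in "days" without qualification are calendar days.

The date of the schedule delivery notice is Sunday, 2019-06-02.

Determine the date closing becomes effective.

2019-07-11

The last day of the review period: 25 calendar days after 2019-06-02 is 2019-06-27.
The last day of the objection period: 7 calendar days after 2019-06-27 is 2019-07-04.
The date closing becomes effective: counting 5 business days from Thursday, 2019-07-04 (Jul 5, Jul 8, Jul 9, Jul 10, Jul 11, skipping weekends) reaches Thursday, 2019-07-11.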